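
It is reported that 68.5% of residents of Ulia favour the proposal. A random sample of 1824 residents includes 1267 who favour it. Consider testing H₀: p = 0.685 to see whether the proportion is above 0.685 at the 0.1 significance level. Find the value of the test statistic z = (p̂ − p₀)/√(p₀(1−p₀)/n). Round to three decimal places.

p̂ = 1267/1824 = 0.69463.
Standard error under H₀: √(0.685×0.315/1824) = 0.01088.
z = (0.69463 − 0.685)/0.01088 = 0.00963/0.01088 = 0.885.
p-value = P(Z > 0.885) ≈ 0.1880; since p > α = 0.1, fail to reject H₀.

z = 0.885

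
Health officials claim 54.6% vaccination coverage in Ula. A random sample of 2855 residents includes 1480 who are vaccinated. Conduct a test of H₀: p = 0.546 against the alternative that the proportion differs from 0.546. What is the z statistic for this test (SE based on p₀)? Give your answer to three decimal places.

p̂ = 1480/2855 ≈ 0.518389.
Standard error under H₀: √(0.546×0.454/2855) = 0.009318.
z = (0.518389 − 0.546)/0.009318 = -0.027611/0.009318 = -2.963.

z = -2.963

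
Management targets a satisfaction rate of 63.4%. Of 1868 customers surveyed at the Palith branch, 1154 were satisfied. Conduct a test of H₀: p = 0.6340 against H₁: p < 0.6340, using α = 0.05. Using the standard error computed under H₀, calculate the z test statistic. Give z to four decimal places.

z = -1.4559

p̂ = 1154/1868 ≈ 0.6177730.
Standard error under H₀: √(0.634×0.366/1868) = 0.0111454.
z = (0.6177730 − 0.634)/0.0111454 = -0.0162270/0.0111454 = -1.4559.
p-value = P(Z < -1.456) ≈ 0.0727, so at α = 0.05 we fail to reject H₀.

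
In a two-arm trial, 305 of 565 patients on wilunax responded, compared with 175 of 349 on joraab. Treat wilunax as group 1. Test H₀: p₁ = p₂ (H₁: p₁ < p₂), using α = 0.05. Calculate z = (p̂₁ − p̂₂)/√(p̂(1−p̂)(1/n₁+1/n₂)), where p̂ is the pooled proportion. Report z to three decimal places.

p̂₁ = 305/565 ≈ 0.53982, p̂₂ = 175/349 ≈ 0.50143.
Pooled p̂ = (305+175)/(565+349) = 480/914 = 0.52516.
SE = √(p̂(1−p̂)(1/n₁+1/n₂)) = √(0.52516·0.47484·0.00463524) = √(0.00115588) = 0.03400.
z = (0.53982 − 0.50143)/0.03400 = 0.03839/0.03400 = 1.129.
p-value = P(Z < 1.129) ≈ 0.8706; since p > α = 0.05, fail to reject H₀.

z = 1.129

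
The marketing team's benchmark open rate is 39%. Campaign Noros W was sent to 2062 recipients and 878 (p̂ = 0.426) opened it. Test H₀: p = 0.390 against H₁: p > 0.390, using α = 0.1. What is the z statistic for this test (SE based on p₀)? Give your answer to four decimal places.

p̂ = 878/2062 ≈ 0.425800.
Standard error under H₀: √(0.39×0.61/2062) = 0.010741.
z = (0.425800 − 0.39)/0.010741 = 0.035800/0.010741 = 3.3330.
p-value = P(Z > 3.333) ≈ 0.0004; since p < α = 0.1, reject H₀.

z = 3.3330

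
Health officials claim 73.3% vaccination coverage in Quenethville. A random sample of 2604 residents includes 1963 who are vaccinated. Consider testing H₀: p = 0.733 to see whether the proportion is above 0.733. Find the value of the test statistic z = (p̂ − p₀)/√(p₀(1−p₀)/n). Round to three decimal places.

p̂ = 1963/2604 ≈ 0.75384.
Standard error under H₀: √(0.733×0.267/2604) = 0.00867.
z = (0.75384 − 0.733)/0.00867 = 0.02084/0.00867 = 2.404.

z = 2.404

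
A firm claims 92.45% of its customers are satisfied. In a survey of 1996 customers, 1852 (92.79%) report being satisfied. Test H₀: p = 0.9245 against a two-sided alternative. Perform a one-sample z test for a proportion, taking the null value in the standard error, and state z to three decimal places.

z = 0.567

p̂ = 1852/1996 = 0.927856.
Standard error under H₀: √(0.9245×0.0755/1996) = 0.005914.
z = (0.927856 − 0.9245)/0.005914 = 0.003356/0.005914 = 0.567.
Two-sided p-value ≈ 2·Φ(−0.567) = 0.5704.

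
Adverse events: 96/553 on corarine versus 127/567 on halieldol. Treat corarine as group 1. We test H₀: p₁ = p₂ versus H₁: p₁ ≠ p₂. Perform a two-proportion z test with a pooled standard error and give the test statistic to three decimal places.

z = -2.111

p̂₁ = 96/553 = 0.17360, p̂₂ = 127/567 = 0.22399.
Pooled p̂ = (96+127)/(553+567) = 223/1120 = 0.19911.
SE = √(0.159463 × 0.00357199) = 0.02387.
z = (0.17360 − 0.22399)/0.02387 = -0.05039/0.02387 = -2.111.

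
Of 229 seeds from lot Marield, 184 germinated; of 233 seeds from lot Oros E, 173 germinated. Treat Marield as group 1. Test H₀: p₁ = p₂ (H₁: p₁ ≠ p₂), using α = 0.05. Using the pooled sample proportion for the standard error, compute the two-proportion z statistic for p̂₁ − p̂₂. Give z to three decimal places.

p̂₁ = 184/229 = 0.80349, p̂₂ = 173/233 = 0.74249.
Pooled p̂ = (184+173)/(229+233) = 357/462 = 0.77273.
SE = √(p̂(1−p̂)(1/n₁+1/n₂)) = √(0.77273·0.22727·0.00865866) = √(0.00152063) = 0.03900.
z = (0.80349 − 0.74249)/0.03900 = 0.06100/0.03900 = 1.564.
Two-sided p-value ≈ 2·Φ(−1.564) = 0.1177, so at α = 0.05 we fail to reject H₀.

z = 1.564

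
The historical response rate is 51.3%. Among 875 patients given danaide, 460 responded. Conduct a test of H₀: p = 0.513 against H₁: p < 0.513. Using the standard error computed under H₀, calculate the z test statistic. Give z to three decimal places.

z = 0.752

p̂ = 460/875 ≈ 0.52571.
Standard error under H₀: √(0.513×0.487/875) = 0.01690.
z = (0.52571 − 0.513)/0.01690 = 0.01271/0.01690 = 0.752.
p-value = P(Z < 0.752) ≈ 0.7741.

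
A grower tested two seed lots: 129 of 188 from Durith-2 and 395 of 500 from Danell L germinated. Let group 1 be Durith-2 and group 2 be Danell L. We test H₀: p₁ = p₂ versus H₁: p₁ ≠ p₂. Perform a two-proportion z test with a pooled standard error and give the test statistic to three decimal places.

p̂₁ = 129/188 = 0.686170, p̂₂ = 395/500 = 0.790000.
Pooled p̂ = (129+395)/(188+500) = 524/688 = 0.761628.
SE = √(p̂(1−p̂)(1/n₁+1/n₂)) = √(0.761628·0.238372·0.00731915) = √(0.0013288) = 0.036453.
z = (0.686170 − 0.790000)/0.036453 = -0.103830/0.036453 = -2.848.

z = -2.848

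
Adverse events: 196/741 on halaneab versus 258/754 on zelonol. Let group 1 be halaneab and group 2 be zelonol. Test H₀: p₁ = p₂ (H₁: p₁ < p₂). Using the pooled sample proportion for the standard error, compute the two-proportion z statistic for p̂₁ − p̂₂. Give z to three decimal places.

z = -3.265

p̂₁ = 196/741 = 0.26451, p̂₂ = 258/754 = 0.34218.
Pooled p̂ = (196+258)/(741+754) = 454/1495 = 0.30368.
SE = √(p̂(1−p̂)(1/n₁+1/n₂)) = √(0.30368·0.69632·0.00267579) = √(0.000565817) = 0.02379.
z = (0.26451 − 0.34218)/0.02379 = -0.07767/0.02379 = -3.265.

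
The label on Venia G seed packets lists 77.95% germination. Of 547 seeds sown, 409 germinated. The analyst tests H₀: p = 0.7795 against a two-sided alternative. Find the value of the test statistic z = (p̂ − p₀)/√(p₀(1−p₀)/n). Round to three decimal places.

z = -1.793

p̂ = 409/547 = 0.74771.
Under H₀, SE = √(0.7795·0.2205/547) = √(0.000314223) = 0.01773.
z = (0.74771 − 0.7795)/0.01773 = -0.03179/0.01773 = -1.793.
Two-sided p-value ≈ 2·Φ(−1.793) = 0.0730.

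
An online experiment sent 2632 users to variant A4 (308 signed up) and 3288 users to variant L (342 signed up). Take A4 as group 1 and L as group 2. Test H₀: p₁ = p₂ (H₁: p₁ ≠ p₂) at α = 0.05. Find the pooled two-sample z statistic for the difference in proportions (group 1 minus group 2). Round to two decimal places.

z = 1.59

p̂₁ = 308/2632 ≈ 0.1170, p̂₂ = 342/3288 ≈ 0.1040.
Pooled p̂ = (308+342)/(2632+3288) = 650/5920 = 0.1098.
SE = √(0.0977419 × 0.000684075) = 0.0082.
z = (0.1170 − 0.1040)/0.0082 = 0.0130/0.0082 = 1.59.
Two-sided p-value ≈ 2·Φ(−1.591) = 0.1117, so at α = 0.05 we fail to reject H₀.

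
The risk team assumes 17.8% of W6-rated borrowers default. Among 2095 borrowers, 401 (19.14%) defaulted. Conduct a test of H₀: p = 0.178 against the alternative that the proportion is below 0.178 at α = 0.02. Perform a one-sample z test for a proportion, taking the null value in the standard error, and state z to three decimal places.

p̂ = 401/2095 = 0.19141.
Standard error under H₀: √(0.178×0.822/2095) = 0.00836.
z = (0.19141 − 0.178)/0.00836 = 0.01341/0.00836 = 1.604.
p-value = P(Z < 1.604) ≈ 0.9457. With α = 0.02, fail to reject H₀.

z = 1.604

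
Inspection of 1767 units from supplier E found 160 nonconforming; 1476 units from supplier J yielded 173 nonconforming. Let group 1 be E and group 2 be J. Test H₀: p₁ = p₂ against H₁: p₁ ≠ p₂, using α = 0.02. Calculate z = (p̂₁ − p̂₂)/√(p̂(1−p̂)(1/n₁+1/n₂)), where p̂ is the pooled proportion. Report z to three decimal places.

z = -2.491

p̂₁ = 160/1767 = 0.090549, p̂₂ = 173/1476 = 0.117209.
Pooled p̂ = (160+173)/(1767+1476) = 333/3243 = 0.102683.
SE = √(p̂(1−p̂)(1/n₁+1/n₂)) = √(0.102683·0.897317·0.00124344) = √(0.000114569) = 0.010704.
z = (0.090549 − 0.117209)/0.010704 = -0.026660/0.010704 = -2.491.
p-value = 2·P(Z > 2.491) ≈ 0.0127; since p < α = 0.02, reject H₀.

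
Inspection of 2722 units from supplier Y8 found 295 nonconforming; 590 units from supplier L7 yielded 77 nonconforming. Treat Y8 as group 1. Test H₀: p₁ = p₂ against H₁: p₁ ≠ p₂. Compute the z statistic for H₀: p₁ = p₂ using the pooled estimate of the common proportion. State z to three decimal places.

z = -1.543

p̂₁ = 295/2722 = 0.10838, p̂₂ = 77/590 = 0.13051.
Pooled p̂ = (295+77)/(2722+590) = 372/3312 = 0.11232.
SE = √(0.0997033 × 0.00206229) = 0.01434.
z = (0.10838 − 0.13051)/0.01434 = -0.02213/0.01434 = -1.543.
Two-sided p-value ≈ 2·Φ(−1.543) = 0.1227.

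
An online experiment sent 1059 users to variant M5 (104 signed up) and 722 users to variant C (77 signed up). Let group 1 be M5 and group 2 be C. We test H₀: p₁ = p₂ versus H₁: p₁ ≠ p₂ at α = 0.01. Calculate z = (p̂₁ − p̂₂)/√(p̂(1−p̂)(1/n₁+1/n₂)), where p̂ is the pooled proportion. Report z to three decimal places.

z = -0.579

p̂₁ = 104/1059 ≈ 0.09821, p̂₂ = 77/722 ≈ 0.10665.
Pooled p̂ = (104+77)/(1059+722) = 181/1781 = 0.10163.
SE = √(0.0913 × 0.00232933) = 0.01458.
z = (0.09821 − 0.10665)/0.01458 = -0.00844/0.01458 = -0.579.
p-value = 2·P(Z > 0.579) ≈ 0.5626, so at α = 0.01 we fail to reject H₀.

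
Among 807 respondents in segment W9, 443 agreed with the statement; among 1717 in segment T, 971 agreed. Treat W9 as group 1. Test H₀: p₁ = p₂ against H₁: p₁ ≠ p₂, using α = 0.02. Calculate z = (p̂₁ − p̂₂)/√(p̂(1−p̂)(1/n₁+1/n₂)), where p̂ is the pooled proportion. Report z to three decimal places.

z = -0.782

p̂₁ = 443/807 ≈ 0.54895, p̂₂ = 971/1717 ≈ 0.56552.
Pooled p̂ = (443+971)/(807+1717) = 1414/2524 = 0.56022.
SE = √(p̂(1−p̂)(1/n₁+1/n₂)) = √(0.56022·0.43978·0.00182157) = √(0.000448786) = 0.02118.
z = (0.54895 − 0.56552)/0.02118 = -0.01657/0.02118 = -0.782.
Two-sided p-value ≈ 2·Φ(−0.782) = 0.4340; since p > α = 0.02, fail to reject H₀.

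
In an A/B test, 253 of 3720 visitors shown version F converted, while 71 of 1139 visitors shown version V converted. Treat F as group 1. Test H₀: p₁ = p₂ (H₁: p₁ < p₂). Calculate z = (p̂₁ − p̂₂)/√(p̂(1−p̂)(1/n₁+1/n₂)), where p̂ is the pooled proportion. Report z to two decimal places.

z = 0.67

p̂₁ = 253/3720 = 0.06801, p̂₂ = 71/1139 = 0.06234.
Pooled p̂ = (253+71)/(3720+1139) = 324/4859 = 0.06668.
SE = √(p̂(1−p̂)(1/n₁+1/n₂)) = √(0.06668·0.93332·0.00114678) = √(7.13689e-05) = 0.00845.
z = (0.06801 − 0.06234)/0.00845 = 0.00567/0.00845 = 0.67.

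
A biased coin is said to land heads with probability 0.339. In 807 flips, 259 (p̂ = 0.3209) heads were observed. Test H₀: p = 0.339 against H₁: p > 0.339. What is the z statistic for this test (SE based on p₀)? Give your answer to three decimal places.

p̂ = 259/807 = 0.32094.
Under H₀, SE = √(0.339·0.661/807) = √(0.000277669) = 0.01666.
z = (0.32094 − 0.339)/0.01666 = -0.01806/0.01666 = -1.084.

z = -1.084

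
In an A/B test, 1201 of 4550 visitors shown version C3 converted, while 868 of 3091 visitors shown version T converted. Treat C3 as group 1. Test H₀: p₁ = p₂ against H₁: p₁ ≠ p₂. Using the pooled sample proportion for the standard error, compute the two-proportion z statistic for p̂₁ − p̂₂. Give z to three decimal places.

z = -1.628

p̂₁ = 1201/4550 = 0.263956, p̂₂ = 868/3091 = 0.280815.
Pooled p̂ = (1201+868)/(4550+3091) = 2069/7641 = 0.270776.
SE = √(0.197456 × 0.0005433) = 0.010358.
z = (0.263956 − 0.280815)/0.010358 = -0.016859/0.010358 = -1.628.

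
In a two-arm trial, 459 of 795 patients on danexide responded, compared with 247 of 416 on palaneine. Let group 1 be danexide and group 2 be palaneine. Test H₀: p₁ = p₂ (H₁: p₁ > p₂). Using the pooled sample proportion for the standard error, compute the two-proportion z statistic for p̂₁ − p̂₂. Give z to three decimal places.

z = -0.549

p̂₁ = 459/795 = 0.57736, p̂₂ = 247/416 = 0.59375.
Pooled p̂ = (459+247)/(795+416) = 706/1211 = 0.58299.
SE = √(p̂(1−p̂)(1/n₁+1/n₂)) = √(0.58299·0.41701·0.00366171) = √(0.000890208) = 0.02984.
z = (0.57736 − 0.59375)/0.02984 = -0.01639/0.02984 = -0.549.
p-value = P(Z > -0.549) ≈ 0.7086.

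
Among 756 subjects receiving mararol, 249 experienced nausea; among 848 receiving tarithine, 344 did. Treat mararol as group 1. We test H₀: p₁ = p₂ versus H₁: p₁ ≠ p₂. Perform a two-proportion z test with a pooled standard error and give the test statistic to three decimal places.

z = -3.160

p̂₁ = 249/756 = 0.329365, p̂₂ = 344/848 = 0.405660.
Pooled p̂ = (249+344)/(756+848) = 593/1604 = 0.369701.
SE = √(0.233022 × 0.002502) = 0.024146.
z = (0.329365 − 0.405660)/0.024146 = -0.076295/0.024146 = -3.160.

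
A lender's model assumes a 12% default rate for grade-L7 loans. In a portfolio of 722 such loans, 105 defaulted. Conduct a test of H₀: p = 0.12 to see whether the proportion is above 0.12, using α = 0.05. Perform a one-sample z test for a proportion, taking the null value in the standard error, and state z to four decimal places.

p̂ = 105/722 = 0.1454294.
SE = √(p₀(1−p₀)/n) = √(0.1056/722) = 0.0120938.
z = (0.1454294 − 0.12)/0.0120938 = 0.0254294/0.0120938 = 2.1027.
p-value = P(Z > 2.103) ≈ 0.0177; since p < α = 0.05, reject H₀.

z = 2.1027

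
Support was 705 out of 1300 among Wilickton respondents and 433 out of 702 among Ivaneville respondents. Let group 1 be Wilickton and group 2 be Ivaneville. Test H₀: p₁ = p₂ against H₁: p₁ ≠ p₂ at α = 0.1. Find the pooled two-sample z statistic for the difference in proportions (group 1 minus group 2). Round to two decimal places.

p̂₁ = 705/1300 = 0.5423, p̂₂ = 433/702 = 0.6168.
Pooled p̂ = (705+433)/(1300+702) = 1138/2002 = 0.5684.
SE = √(p̂(1−p̂)(1/n₁+1/n₂)) = √(0.5684·0.4316·0.00219373) = √(0.00053816) = 0.0232.
z = (0.5423 − 0.6168)/0.0232 = -0.0745/0.0232 = -3.21.
Two-sided p-value ≈ 2·Φ(−3.212) = 0.0013. With α = 0.1, reject H₀.

z = -3.21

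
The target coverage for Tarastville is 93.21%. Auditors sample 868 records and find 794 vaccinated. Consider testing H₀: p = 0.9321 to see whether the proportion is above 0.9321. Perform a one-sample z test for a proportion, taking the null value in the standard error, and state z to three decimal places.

p̂ = 794/868 ≈ 0.91475.
Under H₀, SE = √(0.9321·0.0679/868) = √(7.29143e-05) = 0.00854.
z = (0.91475 − 0.9321)/0.00854 = -0.01735/0.00854 = -2.032.

z = -2.032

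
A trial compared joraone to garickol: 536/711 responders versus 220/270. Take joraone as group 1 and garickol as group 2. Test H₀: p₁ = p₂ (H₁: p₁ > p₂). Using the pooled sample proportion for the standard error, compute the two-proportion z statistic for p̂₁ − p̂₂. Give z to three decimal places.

z = -2.028

p̂₁ = 536/711 = 0.75387, p̂₂ = 220/270 = 0.81481.
Pooled p̂ = (536+220)/(711+270) = 756/981 = 0.77064.
SE = √(p̂(1−p̂)(1/n₁+1/n₂)) = √(0.77064·0.22936·0.00511017) = √(0.000903237) = 0.03005.
z = (0.75387 − 0.81481)/0.03005 = -0.06094/0.03005 = -2.028.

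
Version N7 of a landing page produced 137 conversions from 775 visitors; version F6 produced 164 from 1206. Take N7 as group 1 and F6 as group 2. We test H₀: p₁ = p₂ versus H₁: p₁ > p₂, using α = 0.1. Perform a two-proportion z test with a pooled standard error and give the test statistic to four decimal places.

z = 2.4681

p̂₁ = 137/775 = 0.176774, p̂₂ = 164/1206 = 0.135987.
Pooled p̂ = (137+164)/(775+1206) = 301/1981 = 0.151943.
SE = √(0.128857 × 0.00211951) = 0.016526.
z = (0.176774 − 0.135987)/0.016526 = 0.040787/0.016526 = 2.4681.
p-value = P(Z > 2.468) ≈ 0.0068; since p < α = 0.1, reject H₀.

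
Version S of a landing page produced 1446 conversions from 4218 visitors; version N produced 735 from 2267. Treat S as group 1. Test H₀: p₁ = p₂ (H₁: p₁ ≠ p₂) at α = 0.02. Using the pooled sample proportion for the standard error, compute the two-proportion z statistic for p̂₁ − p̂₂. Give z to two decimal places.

z = 1.51

p̂₁ = 1446/4218 = 0.3428, p̂₂ = 735/2267 = 0.3242.
Pooled p̂ = (1446+735)/(4218+2267) = 2181/6485 = 0.3363.
SE = √(p̂(1−p̂)(1/n₁+1/n₂)) = √(0.3363·0.6637·0.000678191) = √(0.000151377) = 0.0123.
z = (0.3428 − 0.3242)/0.0123 = 0.0186/0.0123 = 1.51.
p-value = 2·P(Z > 1.512) ≈ 0.1306, so at α = 0.02 we fail to reject H₀.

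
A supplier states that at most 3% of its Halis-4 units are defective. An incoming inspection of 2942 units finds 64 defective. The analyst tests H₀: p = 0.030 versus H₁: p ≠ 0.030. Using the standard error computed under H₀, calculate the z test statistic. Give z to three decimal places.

z = -2.622

p̂ = 64/2942 ≈ 0.021754.
Under H₀, SE = √(0.03·0.97/2942) = √(9.89123e-06) = 0.003145.
z = (0.021754 − 0.03)/0.003145 = -0.008246/0.003145 = -2.622.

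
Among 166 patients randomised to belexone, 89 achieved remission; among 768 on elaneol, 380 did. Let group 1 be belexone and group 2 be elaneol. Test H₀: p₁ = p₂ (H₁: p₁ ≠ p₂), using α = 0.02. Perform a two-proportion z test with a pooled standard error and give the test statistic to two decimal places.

z = 0.97

p̂₁ = 89/166 = 0.53614, p̂₂ = 380/768 = 0.49479.
Pooled p̂ = (89+380)/(166+768) = 469/934 = 0.50214.
SE = √(p̂(1−p̂)(1/n₁+1/n₂)) = √(0.50214·0.49786·0.00732618) = √(0.00183151) = 0.04280.
z = (0.53614 − 0.49479)/0.04280 = 0.04135/0.04280 = 0.97.
Two-sided p-value ≈ 2·Φ(−0.966) = 0.3339; since p > α = 0.02, fail to reject H₀.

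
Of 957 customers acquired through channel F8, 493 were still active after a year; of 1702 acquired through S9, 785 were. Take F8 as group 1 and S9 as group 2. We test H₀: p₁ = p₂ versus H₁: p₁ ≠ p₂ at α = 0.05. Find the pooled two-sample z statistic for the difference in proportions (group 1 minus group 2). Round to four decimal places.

p̂₁ = 493/957 = 0.515152, p̂₂ = 785/1702 = 0.461222.
Pooled p̂ = (493+785)/(957+1702) = 1278/2659 = 0.480632.
SE = √(0.249625 × 0.00163248) = 0.020187.
z = (0.515152 − 0.461222)/0.020187 = 0.053930/0.020187 = 2.6715.
Two-sided p-value ≈ 2·Φ(−2.672) = 0.0076, so at α = 0.05 we reject H₀.

z = 2.6715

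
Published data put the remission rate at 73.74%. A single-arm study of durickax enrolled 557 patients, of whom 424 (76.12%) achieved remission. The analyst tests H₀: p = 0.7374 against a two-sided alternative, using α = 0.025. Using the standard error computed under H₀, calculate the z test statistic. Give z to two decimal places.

z = 1.28

p̂ = 424/557 ≈ 0.7612.
Standard error under H₀: √(0.7374×0.2626/557) = 0.0186.
z = (0.7612 − 0.7374)/0.0186 = 0.0238/0.0186 = 1.28.
p-value = 2·P(Z > 1.278) ≈ 0.2014. With α = 0.025, fail to reject H₀.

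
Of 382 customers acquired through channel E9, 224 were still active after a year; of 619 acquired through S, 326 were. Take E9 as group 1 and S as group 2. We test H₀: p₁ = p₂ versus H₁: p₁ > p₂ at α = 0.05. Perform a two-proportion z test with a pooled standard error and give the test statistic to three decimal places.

p̂₁ = 224/382 ≈ 0.58639, p̂₂ = 326/619 ≈ 0.52666.
Pooled p̂ = (224+326)/(382+619) = 550/1001 = 0.54945.
SE = √(p̂(1−p̂)(1/n₁+1/n₂)) = √(0.54945·0.45055·0.00423331) = √(0.00104798) = 0.03237.
z = (0.58639 − 0.52666)/0.03237 = 0.05973/0.03237 = 1.845.
p-value = P(Z > 1.845) ≈ 0.0325. With α = 0.05, reject H₀.

z = 1.845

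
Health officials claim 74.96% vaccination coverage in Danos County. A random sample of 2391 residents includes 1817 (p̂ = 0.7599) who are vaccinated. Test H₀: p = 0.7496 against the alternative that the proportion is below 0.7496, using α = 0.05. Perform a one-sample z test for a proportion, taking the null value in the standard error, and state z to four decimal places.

p̂ = 1817/2391 ≈ 0.7599331.
Under H₀, SE = √(0.7496·0.2504/2391) = √(7.85027e-05) = 0.0088602.
z = (0.7599331 − 0.7496)/0.0088602 = 0.0103331/0.0088602 = 1.1662.
p-value = P(Z < 1.166) ≈ 0.8782; since p > α = 0.05, fail to reject H₀.

z = 1.1662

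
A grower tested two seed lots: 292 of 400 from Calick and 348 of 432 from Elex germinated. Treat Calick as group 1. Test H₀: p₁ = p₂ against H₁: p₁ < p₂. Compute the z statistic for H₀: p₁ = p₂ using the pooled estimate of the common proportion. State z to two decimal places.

z = -2.58

p̂₁ = 292/400 = 0.73000, p̂₂ = 348/432 = 0.80556.
Pooled p̂ = (292+348)/(400+432) = 640/832 = 0.76923.
SE = √(0.177515 × 0.00481481) = 0.02924.
z = (0.73000 − 0.80556)/0.02924 = -0.07556/0.02924 = -2.58.
p-value = P(Z < -2.584) ≈ 0.0049.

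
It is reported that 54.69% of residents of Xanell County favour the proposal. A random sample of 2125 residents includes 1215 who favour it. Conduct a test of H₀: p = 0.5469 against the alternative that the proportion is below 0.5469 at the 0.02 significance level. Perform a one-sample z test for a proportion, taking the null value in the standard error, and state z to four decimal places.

p̂ = 1215/2125 = 0.5717647.
Standard error under H₀: √(0.5469×0.4531/2125) = 0.0107987.
z = (0.5717647 − 0.5469)/0.0107987 = 0.0248647/0.0107987 = 2.3026.
p-value = P(Z < 2.303) ≈ 0.9893. With α = 0.02, fail to reject H₀.

z = 2.3026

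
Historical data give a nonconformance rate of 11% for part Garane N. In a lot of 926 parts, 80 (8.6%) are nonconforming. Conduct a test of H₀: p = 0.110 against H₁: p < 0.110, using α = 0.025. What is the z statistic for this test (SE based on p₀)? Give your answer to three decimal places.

p̂ = 80/926 = 0.086393.
Standard error under H₀: √(0.11×0.89/926) = 0.010282.
z = (0.086393 − 0.11)/0.010282 = -0.023607/0.010282 = -2.296.
p-value = P(Z < -2.296) ≈ 0.0108. With α = 0.025, reject H₀.

z = -2.296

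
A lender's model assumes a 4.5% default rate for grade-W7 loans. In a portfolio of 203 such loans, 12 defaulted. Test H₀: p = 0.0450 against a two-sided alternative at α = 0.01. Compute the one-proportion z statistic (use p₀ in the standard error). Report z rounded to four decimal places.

z = 0.9700

p̂ = 12/203 = 0.059113.
Under H₀, SE = √(0.045·0.955/203) = √(0.0002117) = 0.014550.
z = (0.059113 − 0.045)/0.014550 = 0.014113/0.014550 = 0.9700.
p-value = 2·P(Z > 0.970) ≈ 0.3320, so at α = 0.01 we fail to reject H₀.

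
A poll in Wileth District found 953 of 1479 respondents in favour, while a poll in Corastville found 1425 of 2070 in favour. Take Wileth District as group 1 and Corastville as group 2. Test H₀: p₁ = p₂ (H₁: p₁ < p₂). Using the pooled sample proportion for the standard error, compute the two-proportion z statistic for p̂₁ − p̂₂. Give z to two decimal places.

z = -2.75

p̂₁ = 953/1479 ≈ 0.6444, p̂₂ = 1425/2070 ≈ 0.6884.
Pooled p̂ = (953+1425)/(1479+2070) = 2378/3549 = 0.6700.
SE = √(0.221084 × 0.00115922) = 0.0160.
z = (0.6444 − 0.6884)/0.0160 = -0.0440/0.0160 = -2.75.
p-value = P(Z < -2.752) ≈ 0.0030.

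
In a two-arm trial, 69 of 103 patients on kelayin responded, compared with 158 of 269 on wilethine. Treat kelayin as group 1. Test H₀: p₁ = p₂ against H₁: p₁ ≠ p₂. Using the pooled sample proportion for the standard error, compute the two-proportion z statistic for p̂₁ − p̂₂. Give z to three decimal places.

p̂₁ = 69/103 ≈ 0.66990, p̂₂ = 158/269 ≈ 0.58736.
Pooled p̂ = (69+158)/(103+269) = 227/372 = 0.61022.
SE = √(p̂(1−p̂)(1/n₁+1/n₂)) = √(0.61022·0.38978·0.0134262) = √(0.00319346) = 0.05651.
z = (0.66990 − 0.58736)/0.05651 = 0.08254/0.05651 = 1.461.
Two-sided p-value ≈ 2·Φ(−1.461) = 0.1441.

z = 1.461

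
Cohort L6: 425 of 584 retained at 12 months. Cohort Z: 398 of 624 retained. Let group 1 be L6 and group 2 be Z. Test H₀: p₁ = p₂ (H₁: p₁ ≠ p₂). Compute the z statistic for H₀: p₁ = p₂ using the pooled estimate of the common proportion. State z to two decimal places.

p̂₁ = 425/584 = 0.7277, p̂₂ = 398/624 = 0.6378.
Pooled p̂ = (425+398)/(584+624) = 823/1208 = 0.6813.
SE = √(0.217133 × 0.00331489) = 0.0268.
z = (0.7277 − 0.6378)/0.0268 = 0.0899/0.0268 = 3.35.

z = 3.35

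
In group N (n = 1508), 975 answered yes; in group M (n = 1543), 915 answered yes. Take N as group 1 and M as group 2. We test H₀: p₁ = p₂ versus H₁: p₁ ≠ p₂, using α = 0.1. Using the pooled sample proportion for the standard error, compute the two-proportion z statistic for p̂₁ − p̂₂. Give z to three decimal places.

p̂₁ = 975/1508 ≈ 0.64655, p̂₂ = 915/1543 ≈ 0.59300.
Pooled p̂ = (975+915)/(1508+1543) = 1890/3051 = 0.61947.
SE = √(0.235727 × 0.00131122) = 0.01758.
z = (0.64655 − 0.59300)/0.01758 = 0.05355/0.01758 = 3.046.
Two-sided p-value ≈ 2·Φ(−3.046) = 0.0023. With α = 0.1, reject H₀.

z = 3.046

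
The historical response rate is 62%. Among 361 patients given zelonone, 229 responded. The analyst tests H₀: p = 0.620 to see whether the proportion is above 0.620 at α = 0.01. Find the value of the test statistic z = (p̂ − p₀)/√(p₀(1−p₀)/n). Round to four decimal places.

z = 0.5617

p̂ = 229/361 ≈ 0.634349.
Under H₀, SE = √(0.62·0.38/361) = √(0.000652632) = 0.025547.
z = (0.634349 − 0.62)/0.025547 = 0.014349/0.025547 = 0.5617.
p-value = P(Z > 0.562) ≈ 0.2872, so at α = 0.01 we fail to reject H₀.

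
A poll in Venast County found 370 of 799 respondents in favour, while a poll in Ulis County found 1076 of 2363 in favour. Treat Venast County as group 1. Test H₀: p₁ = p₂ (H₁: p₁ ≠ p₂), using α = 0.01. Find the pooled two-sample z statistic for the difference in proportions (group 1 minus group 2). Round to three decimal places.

z = 0.379

p̂₁ = 370/799 ≈ 0.46308, p̂₂ = 1076/2363 ≈ 0.45535.
Pooled p̂ = (370+1076)/(799+2363) = 1446/3162 = 0.45731.
SE = √(p̂(1−p̂)(1/n₁+1/n₂)) = √(0.45731·0.54269·0.00167476) = √(0.000415636) = 0.02039.
z = (0.46308 − 0.45535)/0.02039 = 0.00773/0.02039 = 0.379.
Two-sided p-value ≈ 2·Φ(−0.379) = 0.7047, so at α = 0.01 we fail to reject H₀.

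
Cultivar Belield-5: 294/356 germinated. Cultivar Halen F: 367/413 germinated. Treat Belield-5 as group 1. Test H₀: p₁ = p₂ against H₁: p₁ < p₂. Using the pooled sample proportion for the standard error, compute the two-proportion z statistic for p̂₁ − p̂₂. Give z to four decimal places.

p̂₁ = 294/356 = 0.825843, p̂₂ = 367/413 = 0.888620.
Pooled p̂ = (294+367)/(356+413) = 661/769 = 0.859558.
SE = √(0.120718 × 0.0052303) = 0.025128.
z = (0.825843 − 0.888620)/0.025128 = -0.062777/0.025128 = -2.4983.
p-value = P(Z < -2.498) ≈ 0.0062.

z = -2.4983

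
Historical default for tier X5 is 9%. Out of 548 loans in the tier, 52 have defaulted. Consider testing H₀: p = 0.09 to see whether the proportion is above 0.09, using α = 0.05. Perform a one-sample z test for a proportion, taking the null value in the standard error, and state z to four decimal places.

p̂ = 52/548 = 0.0948905.
Standard error under H₀: √(0.09×0.91/548) = 0.0122251.
z = (0.0948905 − 0.09)/0.0122251 = 0.0048905/0.0122251 = 0.4000.
p-value = P(Z > 0.400) ≈ 0.3446; since p > α = 0.05, fail to reject H₀.

z = 0.4000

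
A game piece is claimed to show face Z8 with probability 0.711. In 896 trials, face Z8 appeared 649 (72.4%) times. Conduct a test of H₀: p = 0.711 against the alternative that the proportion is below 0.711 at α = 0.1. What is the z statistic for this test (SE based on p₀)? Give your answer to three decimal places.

p̂ = 649/896 ≈ 0.72433.
Standard error under H₀: √(0.711×0.289/896) = 0.01514.
z = (0.72433 − 0.711)/0.01514 = 0.01333/0.01514 = 0.880.
p-value = P(Z < 0.880) ≈ 0.8106, so at α = 0.1 we fail to reject H₀.

z = 0.880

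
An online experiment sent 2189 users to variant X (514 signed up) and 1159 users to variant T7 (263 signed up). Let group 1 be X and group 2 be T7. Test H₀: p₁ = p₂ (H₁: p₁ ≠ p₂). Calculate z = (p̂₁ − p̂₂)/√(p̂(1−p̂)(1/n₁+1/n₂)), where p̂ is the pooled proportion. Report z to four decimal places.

z = 0.5145

p̂₁ = 514/2189 ≈ 0.234810, p̂₂ = 263/1159 ≈ 0.226920.
Pooled p̂ = (514+263)/(2189+1159) = 777/3348 = 0.232079.
SE = √(p̂(1−p̂)(1/n₁+1/n₂)) = √(0.232079·0.767921·0.00131964) = √(0.000235184) = 0.015336.
z = (0.234810 − 0.226920)/0.015336 = 0.007890/0.015336 = 0.5145.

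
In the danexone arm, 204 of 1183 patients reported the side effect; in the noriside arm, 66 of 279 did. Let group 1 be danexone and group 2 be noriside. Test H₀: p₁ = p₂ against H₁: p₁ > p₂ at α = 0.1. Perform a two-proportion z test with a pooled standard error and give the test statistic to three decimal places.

p̂₁ = 204/1183 ≈ 0.172443, p̂₂ = 66/279 ≈ 0.236559.
Pooled p̂ = (204+66)/(1183+279) = 270/1462 = 0.184679.
SE = √(p̂(1−p̂)(1/n₁+1/n₂)) = √(0.184679·0.815321·0.00442954) = √(0.000666966) = 0.025826.
z = (0.172443 − 0.236559)/0.025826 = -0.064116/0.025826 = -2.483.
p-value = P(Z > -2.483) ≈ 0.9935; since p > α = 0.1, fail to reject H₀.

z = -2.483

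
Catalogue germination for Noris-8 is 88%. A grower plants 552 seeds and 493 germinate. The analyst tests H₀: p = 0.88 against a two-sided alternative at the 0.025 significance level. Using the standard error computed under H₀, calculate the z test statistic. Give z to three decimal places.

z = 0.948

p̂ = 493/552 ≈ 0.893116.
Standard error under H₀: √(0.88×0.12/552) = 0.013831.
z = (0.893116 − 0.88)/0.013831 = 0.013116/0.013831 = 0.948.
p-value = 2·P(Z > 0.948) ≈ 0.3430. With α = 0.025, fail to reject H₀.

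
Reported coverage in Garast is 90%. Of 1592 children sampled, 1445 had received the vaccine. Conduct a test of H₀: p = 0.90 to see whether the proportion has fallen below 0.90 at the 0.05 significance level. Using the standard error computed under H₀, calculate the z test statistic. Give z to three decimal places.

z = 1.019

p̂ = 1445/1592 ≈ 0.90766.
SE = √(p₀(1−p₀)/n) = √(0.09/1592) = 0.00752.
z = (0.90766 − 0.9)/0.00752 = 0.00766/0.00752 = 1.019.
p-value = P(Z < 1.019) ≈ 0.8460, so at α = 0.05 we fail to reject H₀.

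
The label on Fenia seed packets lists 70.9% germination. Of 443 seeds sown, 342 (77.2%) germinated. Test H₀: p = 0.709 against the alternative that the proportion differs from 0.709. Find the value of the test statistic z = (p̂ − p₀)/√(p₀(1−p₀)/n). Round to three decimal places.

p̂ = 342/443 = 0.77201.
Standard error under H₀: √(0.709×0.291/443) = 0.02158.
z = (0.77201 − 0.709)/0.02158 = 0.06301/0.02158 = 2.920.
p-value = 2·P(Z > 2.920) ≈ 0.0035.

z = 2.920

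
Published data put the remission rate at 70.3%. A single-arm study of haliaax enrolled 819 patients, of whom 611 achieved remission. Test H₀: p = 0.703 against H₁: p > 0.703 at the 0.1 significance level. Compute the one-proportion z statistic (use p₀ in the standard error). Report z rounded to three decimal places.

z = 2.695

p̂ = 611/819 = 0.746032.
Standard error under H₀: √(0.703×0.297/819) = 0.015967.
z = (0.746032 − 0.703)/0.015967 = 0.043032/0.015967 = 2.695.
p-value = P(Z > 2.695) ≈ 0.0035; since p < α = 0.1, reject H₀.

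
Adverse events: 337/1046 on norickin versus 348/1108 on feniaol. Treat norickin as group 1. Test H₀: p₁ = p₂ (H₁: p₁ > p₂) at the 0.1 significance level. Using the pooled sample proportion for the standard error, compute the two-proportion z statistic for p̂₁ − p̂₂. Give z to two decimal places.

p̂₁ = 337/1046 = 0.3222, p̂₂ = 348/1108 = 0.3141.
Pooled p̂ = (337+348)/(1046+1108) = 685/2154 = 0.3180.
SE = √(0.216881 × 0.00185855) = 0.0201.
z = (0.3222 − 0.3141)/0.0201 = 0.0081/0.0201 = 0.40.
p-value = P(Z > 0.403) ≈ 0.3433. With α = 0.1, fail to reject H₀.

z = 0.40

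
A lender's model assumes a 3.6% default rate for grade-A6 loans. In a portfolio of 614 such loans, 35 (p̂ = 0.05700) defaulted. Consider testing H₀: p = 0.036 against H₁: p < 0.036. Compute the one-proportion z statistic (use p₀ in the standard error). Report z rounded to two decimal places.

z = 2.79

p̂ = 35/614 = 0.05700.
Under H₀, SE = √(0.036·0.964/614) = √(5.65212e-05) = 0.00752.
z = (0.05700 − 0.036)/0.00752 = 0.02100/0.00752 = 2.79.
p-value = P(Z < 2.794) ≈ 0.9974.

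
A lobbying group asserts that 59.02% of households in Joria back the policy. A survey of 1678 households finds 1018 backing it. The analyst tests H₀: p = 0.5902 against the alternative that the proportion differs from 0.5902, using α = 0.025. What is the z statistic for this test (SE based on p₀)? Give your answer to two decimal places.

p̂ = 1018/1678 = 0.60667.
SE = √(p₀(1−p₀)/n) = √(0.24186/1678) = 0.01201.
z = (0.60667 − 0.5902)/0.01201 = 0.01647/0.01201 = 1.37.
Two-sided p-value ≈ 2·Φ(−1.372) = 0.1700. With α = 0.025, fail to reject H₀.

z = 1.37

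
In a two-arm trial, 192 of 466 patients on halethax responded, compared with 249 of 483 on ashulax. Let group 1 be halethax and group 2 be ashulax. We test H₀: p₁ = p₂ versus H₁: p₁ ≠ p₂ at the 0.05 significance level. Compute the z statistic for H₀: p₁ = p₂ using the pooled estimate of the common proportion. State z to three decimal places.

z = -3.196

p̂₁ = 192/466 ≈ 0.41202, p̂₂ = 249/483 ≈ 0.51553.
Pooled p̂ = (192+249)/(466+483) = 441/949 = 0.46470.
SE = √(0.248754 × 0.00421632) = 0.03239.
z = (0.41202 − 0.51553)/0.03239 = -0.10351/0.03239 = -3.196.
p-value = 2·P(Z > 3.196) ≈ 0.0014; since p < α = 0.05, reject H₀.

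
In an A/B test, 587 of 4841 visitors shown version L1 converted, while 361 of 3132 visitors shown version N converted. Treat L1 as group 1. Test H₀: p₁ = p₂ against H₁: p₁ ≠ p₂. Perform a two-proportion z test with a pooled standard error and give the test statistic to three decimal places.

p̂₁ = 587/4841 ≈ 0.121256, p̂₂ = 361/3132 ≈ 0.115262.
Pooled p̂ = (587+361)/(4841+3132) = 948/7973 = 0.118901.
SE = √(0.104764 × 0.000525854) = 0.007422.
z = (0.121256 − 0.115262)/0.007422 = 0.005994/0.007422 = 0.808.
p-value = 2·P(Z > 0.808) ≈ 0.4193.

z = 0.808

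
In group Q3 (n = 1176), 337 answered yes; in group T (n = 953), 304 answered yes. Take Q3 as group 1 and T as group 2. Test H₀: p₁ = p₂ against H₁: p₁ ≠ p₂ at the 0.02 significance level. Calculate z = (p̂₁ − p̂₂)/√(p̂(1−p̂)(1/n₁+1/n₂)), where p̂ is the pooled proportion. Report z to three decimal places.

z = -1.622

p̂₁ = 337/1176 = 0.28656, p̂₂ = 304/953 = 0.31899.
Pooled p̂ = (337+304)/(1176+953) = 641/2129 = 0.30108.
SE = √(p̂(1−p̂)(1/n₁+1/n₂)) = √(0.30108·0.69892·0.00189966) = √(0.000399747) = 0.01999.
z = (0.28656 − 0.31899)/0.01999 = -0.03243/0.01999 = -1.622.
Two-sided p-value ≈ 2·Φ(−1.622) = 0.1048, so at α = 0.02 we fail to reject H₀.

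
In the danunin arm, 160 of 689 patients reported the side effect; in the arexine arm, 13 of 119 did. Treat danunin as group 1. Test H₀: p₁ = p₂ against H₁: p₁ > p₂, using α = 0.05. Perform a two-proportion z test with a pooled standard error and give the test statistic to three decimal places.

p̂₁ = 160/689 ≈ 0.23222, p̂₂ = 13/119 ≈ 0.10924.
Pooled p̂ = (160+13)/(689+119) = 173/808 = 0.21411.
SE = √(p̂(1−p̂)(1/n₁+1/n₂)) = √(0.21411·0.78589·0.00985474) = √(0.00165822) = 0.04072.
z = (0.23222 − 0.10924)/0.04072 = 0.12298/0.04072 = 3.020.
p-value = P(Z > 3.020) ≈ 0.0013; since p < α = 0.05, reject H₀.

z = 3.020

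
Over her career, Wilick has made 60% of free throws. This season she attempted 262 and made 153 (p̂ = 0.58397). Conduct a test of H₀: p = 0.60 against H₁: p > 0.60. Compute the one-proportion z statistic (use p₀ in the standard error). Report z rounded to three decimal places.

p̂ = 153/262 ≈ 0.58397.
Under H₀, SE = √(0.6·0.4/262) = √(0.000916031) = 0.03027.
z = (0.58397 − 0.6)/0.03027 = -0.01603/0.03027 = -0.530.

z = -0.530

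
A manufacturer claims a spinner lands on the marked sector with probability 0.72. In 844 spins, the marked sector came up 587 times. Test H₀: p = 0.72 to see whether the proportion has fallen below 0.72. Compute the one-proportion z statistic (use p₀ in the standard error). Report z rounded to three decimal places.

z = -1.585

p̂ = 587/844 = 0.69550.
SE = √(p₀(1−p₀)/n) = √(0.2016/844) = 0.01546.
z = (0.69550 − 0.72)/0.01546 = -0.02450/0.01546 = -1.585.
p-value = P(Z < -1.585) ≈ 0.0564.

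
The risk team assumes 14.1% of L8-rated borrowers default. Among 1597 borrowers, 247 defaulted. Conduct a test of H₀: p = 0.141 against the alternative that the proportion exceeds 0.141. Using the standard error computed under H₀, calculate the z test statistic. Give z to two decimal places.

p̂ = 247/1597 = 0.1547.
SE = √(p₀(1−p₀)/n) = √(0.12112/1597) = 0.0087.
z = (0.1547 − 0.141)/0.0087 = 0.0137/0.0087 = 1.57.
p-value = P(Z > 1.569) ≈ 0.0583.

z = 1.57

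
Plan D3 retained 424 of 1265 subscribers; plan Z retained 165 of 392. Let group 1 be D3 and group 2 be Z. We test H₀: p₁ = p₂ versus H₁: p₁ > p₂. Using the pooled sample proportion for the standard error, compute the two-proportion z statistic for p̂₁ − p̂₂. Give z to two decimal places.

z = -3.10

p̂₁ = 424/1265 ≈ 0.33518, p̂₂ = 165/392 ≈ 0.42092.
Pooled p̂ = (424+165)/(1265+392) = 589/1657 = 0.35546.
SE = √(p̂(1−p̂)(1/n₁+1/n₂)) = √(0.35546·0.64454·0.00334153) = √(0.000765574) = 0.02767.
z = (0.33518 − 0.42092)/0.02767 = -0.08574/0.02767 = -3.10.
p-value = P(Z > -3.099) ≈ 0.9990.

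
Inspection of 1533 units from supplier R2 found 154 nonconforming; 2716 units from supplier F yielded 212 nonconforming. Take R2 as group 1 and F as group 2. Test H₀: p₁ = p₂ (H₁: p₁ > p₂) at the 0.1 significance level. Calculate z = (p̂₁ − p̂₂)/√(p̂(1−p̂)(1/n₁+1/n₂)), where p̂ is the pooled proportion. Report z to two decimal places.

z = 2.50

p̂₁ = 154/1533 ≈ 0.10046, p̂₂ = 212/2716 ≈ 0.07806.
Pooled p̂ = (154+212)/(1533+2716) = 366/4249 = 0.08614.
SE = √(p̂(1−p̂)(1/n₁+1/n₂)) = √(0.08614·0.91386·0.0010205) = √(8.03322e-05) = 0.00896.
z = (0.10046 − 0.07806)/0.00896 = 0.02240/0.00896 = 2.50.
p-value = P(Z > 2.499) ≈ 0.0062; since p < α = 0.1, reject H₀.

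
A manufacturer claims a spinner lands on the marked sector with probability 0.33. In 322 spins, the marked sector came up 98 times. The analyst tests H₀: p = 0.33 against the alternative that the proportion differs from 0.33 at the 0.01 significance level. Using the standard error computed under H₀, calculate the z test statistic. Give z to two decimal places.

z = -0.98

p̂ = 98/322 ≈ 0.3043.
Standard error under H₀: √(0.33×0.67/322) = 0.0262.
z = (0.3043 − 0.33)/0.0262 = -0.0257/0.0262 = -0.98.
Two-sided p-value ≈ 2·Φ(−0.979) = 0.3276; since p > α = 0.01, fail to reject H₀.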